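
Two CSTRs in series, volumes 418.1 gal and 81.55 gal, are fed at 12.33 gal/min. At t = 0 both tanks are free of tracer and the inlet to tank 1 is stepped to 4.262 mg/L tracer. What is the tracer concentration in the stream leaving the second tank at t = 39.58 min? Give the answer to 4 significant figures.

2.617 mg/L

Each tank obeys Vᵢ dCᵢ/dt = Q(Cᵢ₋₁ − Cᵢ), so τᵢ = Vᵢ/Q.
τ₁ = 418.1/12.33 = 33.9092 min; τ₂ = 81.55/12.33 = 6.61395 min.
Tank 1: C₁ = C_in(1 − e^(−t/τ₁)). Tank 2 (τ₁ ≠ τ₂): C₂ = C_in[1 − (τ₁ e^(−t/τ₁) − τ₂ e^(−t/τ₂))/(τ₁ − τ₂)].
At t = 39.58: e^(−t/τ₁) = 0.311226, e^(−t/τ₂) = 0.00251792.
C₂ = 4.262·[1 − (33.9092·0.311226 − 6.61395·0.00251792)/(27.2952)] = 4.262·0.613970 = 2.61674 mg/L.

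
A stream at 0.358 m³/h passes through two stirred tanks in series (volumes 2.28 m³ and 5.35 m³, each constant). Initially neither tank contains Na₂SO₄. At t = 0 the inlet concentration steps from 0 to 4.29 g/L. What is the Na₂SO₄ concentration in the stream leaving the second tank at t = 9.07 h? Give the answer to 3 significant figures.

Each tank obeys Vᵢ dCᵢ/dt = Q(Cᵢ₋₁ − Cᵢ), so τᵢ = Vᵢ/Q.
τ₁ = 2.28/0.358 = 6.3687 h; τ₂ = 5.35/0.358 = 14.944 h.
Solving the cascade with C₁(0)=C₂(0)=0 gives C₂(t) = C_in[1 − (τ₁ e^(−t/τ₁) − τ₂ e^(−t/τ₂))/(τ₁ − τ₂)].
At t = 9.07: e^(−t/τ₁) = 0.24071, e^(−t/τ₂) = 0.54502.
C₂ = 4.29·[1 − (6.3687·0.24071 − 14.944·0.54502)/(-8.5754)] = 4.29·0.22897 = 0.98230 g/L.

0.982 g/L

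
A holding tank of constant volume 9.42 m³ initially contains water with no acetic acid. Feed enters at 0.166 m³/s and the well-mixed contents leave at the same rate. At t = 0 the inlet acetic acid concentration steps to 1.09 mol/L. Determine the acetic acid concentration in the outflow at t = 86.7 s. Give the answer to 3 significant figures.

0.853 mol/L

Transient balance on the dissolved component: V dC/dt = Q(C_in − C).
Time constant τ = V/Q = 9.42/0.166 = 56.747 s.
Integrating: C(t) = C_in + (C₀ − C_in) e^(−t/τ).
C(86.7) = 1.09 + (0 − 1.09)·e^(−86.7/56.747) = 1.09 + (-1.0900)·0.21701 = 0.85346 mol/L.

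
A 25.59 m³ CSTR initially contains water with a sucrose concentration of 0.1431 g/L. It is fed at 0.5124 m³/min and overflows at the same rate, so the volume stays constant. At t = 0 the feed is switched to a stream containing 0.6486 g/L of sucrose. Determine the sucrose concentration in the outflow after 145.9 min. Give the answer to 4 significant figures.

0.6214 g/L

Unsteady species balance (constant V, well mixed): V dC/dt = Q(C_in − C).
Rewrite as dC/dt + C/τ = C_in/τ, τ = V/Q = 49.9415 min.
C approaches C_in exponentially: C(t) = C_in + (C₀ − C_in) e^(−t/τ).
C(145.9) = 0.6486 + (0.1431 − 0.6486)·e^(−145.9/49.9415) = 0.6486 + (-0.505500)·0.0538571 = 0.621375 g/L.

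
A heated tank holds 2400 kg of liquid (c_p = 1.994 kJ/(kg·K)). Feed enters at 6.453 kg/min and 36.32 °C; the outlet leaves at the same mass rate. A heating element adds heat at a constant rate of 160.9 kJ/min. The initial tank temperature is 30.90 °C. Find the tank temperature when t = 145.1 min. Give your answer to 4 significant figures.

Energy balance: M c_p dT/dt = ṁ c_p (T_in − T) + 160.9.
Rearrange: dT/dt = (T_ss − T)/τ with τ = M/ṁ = 371.920 min and T_ss = T_in + Q̇/(ṁ c_p) = 48.8246 °C.
T approaches T_ss exponentially: T(t) = T_ss + (T₀ − T_ss) e^(−t/τ).
T(145.1) = 48.8246 + (-17.9246)·e^(−145.1/371.920) = 48.8246 + (-17.9246)·0.676964 = 36.6903 °C.

36.69 °C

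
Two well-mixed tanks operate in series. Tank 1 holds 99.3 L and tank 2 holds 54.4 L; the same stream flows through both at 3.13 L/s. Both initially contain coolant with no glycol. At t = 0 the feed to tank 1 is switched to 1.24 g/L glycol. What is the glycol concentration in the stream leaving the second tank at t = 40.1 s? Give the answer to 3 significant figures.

Each tank obeys Vᵢ dCᵢ/dt = Q(Cᵢ₋₁ − Cᵢ), so τᵢ = Vᵢ/Q.
τ₁ = 99.3/3.13 = 31.725 s; τ₂ = 54.4/3.13 = 17.380 s.
Solving the cascade with C₁(0)=C₂(0)=0 gives C₂(t) = C_in[1 − (τ₁ e^(−t/τ₁) − τ₂ e^(−t/τ₂))/(τ₁ − τ₂)].
At t = 40.1: e^(−t/τ₁) = 0.28253, e^(−t/τ₂) = 0.099537.
C₂ = 1.24·[1 − (31.725·0.28253 − 17.380·0.099537)/(14.345)] = 1.24·0.49576 = 0.61475 g/L.

0.615 g/L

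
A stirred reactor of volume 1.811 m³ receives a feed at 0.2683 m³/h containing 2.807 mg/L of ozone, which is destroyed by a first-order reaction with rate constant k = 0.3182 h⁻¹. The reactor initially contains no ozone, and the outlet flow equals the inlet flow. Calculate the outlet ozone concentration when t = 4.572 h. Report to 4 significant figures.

0.7860 mg/L

Accumulation = in − out − consumed: V dC/dt = Q C_in − Q C − k V C.
dC/dt = (Q/V) C_in − (Q/V + k) C; effective rate a = Q/V + k = 0.148150 + 0.3182 = 0.466350 h⁻¹.
C_ss = Q C_in/(Q + kV) = 0.891728 mg/L; C(t) = C_ss + (C₀ − C_ss) e^(−a t).
C(4.572) = 0.891728 + (-0.891728)·e^(−0.466350·4.572) = 0.891728 + (-0.891728)·0.118582 = 0.785986 mg/L.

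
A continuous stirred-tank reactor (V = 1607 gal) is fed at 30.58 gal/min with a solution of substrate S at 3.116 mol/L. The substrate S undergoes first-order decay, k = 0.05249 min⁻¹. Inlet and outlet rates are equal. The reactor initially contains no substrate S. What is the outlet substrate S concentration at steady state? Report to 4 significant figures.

0.8291 mol/L

V dC/dt = Q(C_in − C) − k V C.
Steady state (dC/dt = 0): C_ss = Q C_in/(Q + kV) = C_in/(1 + kV/Q).
C_ss = 30.58·3.116/(30.58 + 0.05249·1607) = 95.2873/114.931 = 0.829079 mol/L.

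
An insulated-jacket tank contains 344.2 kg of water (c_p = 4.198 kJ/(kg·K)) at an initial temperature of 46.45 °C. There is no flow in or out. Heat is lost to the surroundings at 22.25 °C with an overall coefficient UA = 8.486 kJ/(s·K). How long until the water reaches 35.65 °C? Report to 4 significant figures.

Heat balance on the well-mixed liquid: M c_p dT/dt = −UA(T − T_amb).
τ = M c_p/UA = 170.275 s; T_ss = T_amb = 22.2500 °C.
T(t) = T_ss + (T₀ − T_ss)e^(−t/τ); set T = 35.65:
t = −τ ln[(T − T_ss)/(T₀ − T_ss)] = −170.275 · ln(0.553719) = 100.649 s.

100.6 s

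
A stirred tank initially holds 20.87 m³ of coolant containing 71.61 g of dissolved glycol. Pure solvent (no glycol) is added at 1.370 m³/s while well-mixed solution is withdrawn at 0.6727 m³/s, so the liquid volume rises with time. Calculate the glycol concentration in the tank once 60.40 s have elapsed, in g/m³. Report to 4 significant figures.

Total volume: dV/dt = Q_in − Q_out = 0.697300 m³/s, so V(t) = 20.87 + 0.697300 t and V(60.40) = 62.9869 m³.
Species balance (pure solvent in): dm/dt = −Q_out · m/V(t).
Separate: dm/m = −Q_out dt/V(t) ⇒ ln(m/m₀) = −(Q_out/(Q_in−Q_out)) ln(V/V₀).
m = m₀ (V₀/V)^(Q_out/(Q_in−Q_out)) = 71.61 × (20.87/62.9869)^(0.964721) = 24.6701 g.
C = m/V = 24.6701/62.9869 = 0.391669 g/m³.

0.3917 g/m³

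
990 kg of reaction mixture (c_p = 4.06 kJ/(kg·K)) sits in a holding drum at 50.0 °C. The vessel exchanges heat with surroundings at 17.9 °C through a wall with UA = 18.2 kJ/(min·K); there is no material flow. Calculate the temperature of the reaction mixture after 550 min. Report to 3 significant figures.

20.6 °C

Lumped-capacitance energy balance: M c_p dT/dt = UA(T_amb − T).
dT/dt = (T_ss − T)/τ with T_ss = T_amb = 17.900 °C, τ = M c_p/UA = 990·4.06/18.2 = 220.85 min.
Integrating: T(t) = T_ss + (T₀ − T_ss) e^(−t/τ).
T(550) = 17.900 + (32.100)·0.082875 = 20.560 °C.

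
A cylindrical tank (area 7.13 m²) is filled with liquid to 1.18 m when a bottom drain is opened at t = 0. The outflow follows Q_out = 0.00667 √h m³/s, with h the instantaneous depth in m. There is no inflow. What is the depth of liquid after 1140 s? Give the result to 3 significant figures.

Volume balance on the tank: A dh/dt = −0.00667 √h.
This is separable: 2 d(√h)/dt = −0.00667/A, so √h = √h₀ − (0.00667/(2A)) t.
√h = √1.18 − 0.00667·1140/(2·7.13) = 1.0863 − 0.53323 = 0.55305.
h = 0.55305² = 0.30587 m.

0.306 m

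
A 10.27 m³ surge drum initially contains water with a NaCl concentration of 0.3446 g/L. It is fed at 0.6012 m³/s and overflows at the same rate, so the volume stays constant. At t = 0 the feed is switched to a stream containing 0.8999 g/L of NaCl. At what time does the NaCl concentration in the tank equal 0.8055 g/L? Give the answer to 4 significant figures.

Species balance: V dC/dt = Q(C_in − C) ⇒ τ = V/Q = 17.0825 s.
C(t) = C_in + (C₀ − C_in) e^(−t/τ). Set C = 0.8055 and solve for t:
e^(−t/τ) = (C − C_in)/(C₀ − C_in) = (0.8055 − 0.8999)/(0.3446 − 0.8999) = 0.169998
t = −τ ln(…) = 17.0825 × 1.77197 = 30.2696 s.

30.27 s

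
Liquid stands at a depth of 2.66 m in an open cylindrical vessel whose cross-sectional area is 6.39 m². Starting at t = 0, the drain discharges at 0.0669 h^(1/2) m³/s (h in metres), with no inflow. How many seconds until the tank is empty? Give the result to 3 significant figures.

312 s

Volume balance on the tank: A dh/dt = −0.0669 √h.
∫ h^(−1/2) dh = −(0.0669/A) ∫ dt, giving 2√h = 2√h₀ − (0.0669/A) t.
Tank is empty when √h = 0: t_empty = 2A√h₀/0.0669.
t_empty = 2·6.39·√2.66/0.0669 = 12.780·1.6310/0.0669 = 311.56 s.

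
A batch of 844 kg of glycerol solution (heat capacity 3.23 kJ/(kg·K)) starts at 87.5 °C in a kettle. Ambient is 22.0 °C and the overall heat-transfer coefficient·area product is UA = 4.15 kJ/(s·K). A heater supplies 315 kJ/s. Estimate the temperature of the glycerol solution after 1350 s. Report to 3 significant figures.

96.6 °C

M c_p dT/dt = −UA(T − T_amb) + Q̇.
dT/dt = (T_ss − T)/τ with T_ss = T_amb + Q̇/UA = 22.0 + 315/4.15 = 97.904 °C, τ = M c_p/UA = 844·3.23/4.15 = 656.90 s.
This is linear first-order; T(t) = T_ss + (T₀ − T_ss) e^(−t/τ).
T(1350) = 97.904 + (-10.404)·0.12808 = 96.571 °C.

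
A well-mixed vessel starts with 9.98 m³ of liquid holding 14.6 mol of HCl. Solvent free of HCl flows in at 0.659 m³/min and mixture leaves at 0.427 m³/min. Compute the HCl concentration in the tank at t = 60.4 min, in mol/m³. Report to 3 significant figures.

Total volume: dV/dt = Q_in − Q_out = 0.23200 m³/min, so V(t) = 9.98 + 0.23200 t and V(60.4) = 23.993 m³.
Solute balance: dm/dt = 0 − Q_out C = −Q_out m/V(t).
dm/m = −Q_out dt/(V₀ + 0.23200 t); integrating gives ln(m/m₀) = −(Q_out/(Q_in−Q_out)) ln(V/V₀).
m = m₀ (V₀/V)^(Q_out/(Q_in−Q_out)) = 14.6 × (9.98/23.993)^(1.8405) = 2.9054 mol.
C = m/V = 2.9054/23.993 = 0.12109 mol/m³.

0.121 mol/m³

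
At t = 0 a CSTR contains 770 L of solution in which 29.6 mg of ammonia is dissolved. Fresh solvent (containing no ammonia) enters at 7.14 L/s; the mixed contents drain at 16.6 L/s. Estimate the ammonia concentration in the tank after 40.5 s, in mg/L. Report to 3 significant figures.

Total volume: dV/dt = Q_in − Q_out = -9.4600 L/s, so V(t) = 770 − 9.4600 t and V(40.5) = 386.87 L.
Solute balance: dm/dt = 0 − Q_out C = −Q_out m/V(t).
Separate: dm/m = −Q_out dt/V(t) ⇒ ln(m/m₀) = −(Q_out/(Q_in−Q_out)) ln(V/V₀).
m = m₀ (V₀/V)^(Q_out/(Q_in−Q_out)) = 29.6 × (770/386.87)^(-1.7548) = 8.8461 mg.
C = m/V = 8.8461/386.87 = 0.022866 mg/L.

0.0229 mg/L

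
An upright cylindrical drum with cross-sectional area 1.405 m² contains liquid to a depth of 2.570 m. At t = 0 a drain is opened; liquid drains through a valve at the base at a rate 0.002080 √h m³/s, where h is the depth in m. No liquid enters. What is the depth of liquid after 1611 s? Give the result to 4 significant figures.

Mass balance (ρ constant): A dh/dt = −0.002080 √h.
∫ h^(−1/2) dh = −(0.002080/A) ∫ dt, giving 2√h = 2√h₀ − (0.002080/A) t.
√h = √2.570 − 0.002080·1611/(2·1.405) = 1.60312 − 1.19248 = 0.410638.
h = 0.410638² = 0.168624 m.

0.1686 m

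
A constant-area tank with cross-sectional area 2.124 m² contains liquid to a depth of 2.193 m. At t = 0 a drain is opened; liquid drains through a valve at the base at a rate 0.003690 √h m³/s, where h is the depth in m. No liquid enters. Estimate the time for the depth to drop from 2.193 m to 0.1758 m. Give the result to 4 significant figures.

With no inflow, A dh/dt = −0.003690 √h.
∫ h^(−1/2) dh = −(0.003690/A) ∫ dt, giving 2√h = 2√h₀ − (0.003690/A) t.
t = 2A(√h₀ − √h)/0.003690 = 2·2.124·(√2.193 − √0.1758)/0.003690
  = 4.24800 × (1.48088 − 0.419285) / 0.003690 = 1222.13 s.

1222 s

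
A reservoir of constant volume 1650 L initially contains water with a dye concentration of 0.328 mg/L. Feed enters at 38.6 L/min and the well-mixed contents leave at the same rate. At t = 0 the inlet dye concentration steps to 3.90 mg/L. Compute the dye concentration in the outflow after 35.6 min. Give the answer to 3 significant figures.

2.35 mg/L

Species balance on the tank: V dC/dt = Q(C_in − C).
Time constant τ = V/Q = 1650/38.6 = 42.746 min.
C approaches C_in exponentially: C(t) = C_in + (C₀ − C_in) e^(−t/τ).
C(35.6) = 3.90 + (0.328 − 3.90)·e^(−35.6/42.746) = 3.90 + (-3.5720)·0.43482 = 2.3468 mg/L.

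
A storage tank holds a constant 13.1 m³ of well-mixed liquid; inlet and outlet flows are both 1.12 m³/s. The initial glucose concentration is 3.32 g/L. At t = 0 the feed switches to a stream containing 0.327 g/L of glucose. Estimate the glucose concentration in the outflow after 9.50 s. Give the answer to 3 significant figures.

1.66 g/L

Mass balance on the solute (V constant): V dC/dt = Q(C_in − C).
Time constant τ = V/Q = 13.1/1.12 = 11.696 s.
Solution: C(t) = C_in + (C₀ − C_in) e^(−t/τ).
C(9.50) = 0.327 + (3.32 − 0.327)·e^(−9.50/11.696) = 0.327 + (2.9930)·0.44387 = 1.6555 g/L.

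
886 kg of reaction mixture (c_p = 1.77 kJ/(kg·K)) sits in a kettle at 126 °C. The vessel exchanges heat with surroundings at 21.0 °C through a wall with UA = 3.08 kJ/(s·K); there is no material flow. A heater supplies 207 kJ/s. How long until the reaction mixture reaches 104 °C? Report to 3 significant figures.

M c_p dT/dt = −UA(T − T_amb) + Q̇.
τ = M c_p/UA = 509.16 s; T_ss = T_amb + Q̇/UA = 21.0 + 207/3.08 = 88.208 °C.
T(t) = T_ss + (T₀ − T_ss)e^(−t/τ); set T = 104:
t = −τ ln[(T − T_ss)/(T₀ − T_ss)] = −509.16 · ln(0.41787) = 444.29 s.

444 s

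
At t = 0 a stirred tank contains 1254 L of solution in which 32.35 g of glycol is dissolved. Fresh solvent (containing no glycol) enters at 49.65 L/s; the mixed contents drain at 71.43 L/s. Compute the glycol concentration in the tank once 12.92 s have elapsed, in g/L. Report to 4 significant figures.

0.01445 g/L

Let m(t) be the amount of glycol. Volume: V(t) = V₀ + (Q_in − Q_out) t = 1254 − 21.7800 t; V(12.92) = 972.602 L.
No glycol enters, so dm/dt = −Q_out · (m/V).
Separate: dm/m = −Q_out dt/V(t) ⇒ ln(m/m₀) = −(Q_out/(Q_in−Q_out)) ln(V/V₀).
m = m₀ (V₀/V)^(Q_out/(Q_in−Q_out)) = 32.35 × (1254/972.602)^(-3.27961) = 14.0582 g.
C = m/V = 14.0582/972.602 = 0.0144542 g/L.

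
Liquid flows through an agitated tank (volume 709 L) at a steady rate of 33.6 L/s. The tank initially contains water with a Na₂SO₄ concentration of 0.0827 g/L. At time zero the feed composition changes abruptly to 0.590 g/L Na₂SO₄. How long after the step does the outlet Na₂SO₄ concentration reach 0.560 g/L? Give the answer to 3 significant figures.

Transient balance on the dissolved component: V dC/dt = Q(C_in − C), so τ = V/Q = 21.101 s.
C(t) = C_in + (C₀ − C_in) e^(−t/τ). Set C = 0.560 and solve for t:
e^(−t/τ) = (C − C_in)/(C₀ − C_in) = (0.560 − 0.590)/(0.0827 − 0.590) = 0.059137
t = −τ ln(…) = 21.101 × 2.8279 = 59.672 s.

59.7 s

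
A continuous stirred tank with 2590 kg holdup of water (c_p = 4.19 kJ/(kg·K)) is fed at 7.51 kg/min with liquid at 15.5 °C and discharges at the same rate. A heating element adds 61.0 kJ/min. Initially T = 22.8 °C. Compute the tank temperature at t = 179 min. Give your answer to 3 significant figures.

Unsteady energy balance on the tank contents: M c_p dT/dt = ṁ c_p (T_in − T) + 61.0.
Rearrange: dT/dt = (T_ss − T)/τ with τ = M/ṁ = 344.87 min and T_ss = T_in + Q̇/(ṁ c_p) = 17.439 °C.
Solution: T(t) = T_ss + (T₀ − T_ss) e^(−t/τ).
T(179) = 17.439 + (5.3615)·e^(−179/344.87) = 17.439 + (5.3615)·0.59510 = 20.629 °C.

20.6 °C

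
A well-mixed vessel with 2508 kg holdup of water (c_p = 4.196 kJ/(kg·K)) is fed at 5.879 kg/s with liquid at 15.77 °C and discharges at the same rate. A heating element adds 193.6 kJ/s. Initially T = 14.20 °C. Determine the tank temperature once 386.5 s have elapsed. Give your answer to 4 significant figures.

19.81 °C

Energy balance: M c_p dT/dt = ṁ c_p (T_in − T) + 193.6.
τ = M/ṁ = 426.603 s; T_ss = T_in + Q̇/(ṁ c_p) = 15.77 + 193.6/(5.879·4.196) = 23.6181 °C.
T approaches T_ss exponentially: T(t) = T_ss + (T₀ − T_ss) e^(−t/τ).
T(386.5) = 23.6181 + (-9.41813)·e^(−386.5/426.603) = 23.6181 + (-9.41813)·0.404140 = 19.8119 °C.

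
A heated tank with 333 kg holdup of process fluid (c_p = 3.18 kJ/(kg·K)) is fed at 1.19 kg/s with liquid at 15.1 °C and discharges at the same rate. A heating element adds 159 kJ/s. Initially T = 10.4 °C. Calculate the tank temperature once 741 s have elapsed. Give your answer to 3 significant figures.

53.8 °C

First-law balance (no shaft work): M c_p dT/dt = ṁ c_p (T_in − T) + 159.
Rearrange: dT/dt = (T_ss − T)/τ with τ = M/ṁ = 279.83 s and T_ss = T_in + Q̇/(ṁ c_p) = 57.117 °C.
Solution: T(t) = T_ss + (T₀ − T_ss) e^(−t/τ).
T(741) = 57.117 + (-46.717)·e^(−741/279.83) = 57.117 + (-46.717)·0.070791 = 53.810 °C.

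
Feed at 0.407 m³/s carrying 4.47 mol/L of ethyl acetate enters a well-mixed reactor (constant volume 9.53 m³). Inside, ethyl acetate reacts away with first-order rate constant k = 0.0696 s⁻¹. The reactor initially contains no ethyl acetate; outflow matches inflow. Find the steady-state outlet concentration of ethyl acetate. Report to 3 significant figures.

Accumulation = in − out − consumed: V dC/dt = Q C_in − Q C − k V C.
At steady state: 0 = Q C_in − (Q + kV) C_ss, so C_ss = Q C_in/(Q + kV).
C_ss = 0.407·4.47/(0.407 + 0.0696·9.53) = 1.8193/1.0703 = 1.6998 mol/L.

1.70 mol/L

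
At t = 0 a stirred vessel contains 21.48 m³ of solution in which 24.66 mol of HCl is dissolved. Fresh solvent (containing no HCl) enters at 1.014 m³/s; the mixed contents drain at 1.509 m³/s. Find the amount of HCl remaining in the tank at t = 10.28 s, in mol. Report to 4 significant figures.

10.82 mol

Total volume: dV/dt = Q_in − Q_out = -0.495000 m³/s, so V(t) = 21.48 − 0.495000 t and V(10.28) = 16.3914 m³.
No HCl enters, so dm/dt = −Q_out · (m/V).
dm/m = −Q_out dt/(V₀ − 0.495000 t); integrating gives ln(m/m₀) = −(Q_out/(Q_in−Q_out)) ln(V/V₀).
m = m₀ (V₀/V)^(Q_out/(Q_in−Q_out)) = 24.66 × (21.48/16.3914)^(-3.04848) = 10.8155 mol.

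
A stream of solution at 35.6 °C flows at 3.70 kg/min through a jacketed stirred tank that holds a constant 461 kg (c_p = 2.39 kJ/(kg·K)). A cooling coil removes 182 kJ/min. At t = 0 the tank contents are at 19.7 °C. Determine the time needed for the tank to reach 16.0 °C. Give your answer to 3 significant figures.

Energy balance: M c_p dT/dt = ṁ c_p (T_in − T) − 182.
τ = M/ṁ = 124.59 min; T_ss = T_in − Q̇/(ṁ c_p) = 15.019 °C.
T(t) = T_ss + (T₀ − T_ss) e^(−t/τ). Set T = 16.0:
e^(−t/τ) = (16.0 − 15.019)/(19.7 − 15.019) = 0.20961
t = −124.59 · ln(0.20961) = 194.68 min.

195 min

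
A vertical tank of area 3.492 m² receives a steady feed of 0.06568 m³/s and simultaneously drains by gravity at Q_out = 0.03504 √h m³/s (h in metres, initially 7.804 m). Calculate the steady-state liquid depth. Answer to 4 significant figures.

Level balance: A dh/dt = 0.06568 − 0.03504 √h. Setting dh/dt = 0:
Q_in = 0.03504 √h_ss ⇒ √h_ss = 0.06568/0.03504 = 1.87443.
h_ss = 1.87443² = 3.51348 m. (Since h₀ = 7.804 m > h_ss, the level will fall toward this value.)

3.513 m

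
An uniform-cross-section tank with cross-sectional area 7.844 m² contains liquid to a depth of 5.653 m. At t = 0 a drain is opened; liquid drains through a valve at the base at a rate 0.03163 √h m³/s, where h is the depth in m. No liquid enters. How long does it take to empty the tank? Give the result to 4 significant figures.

A dh/dt = −Q_out = −0.03163 √h.
Separate and integrate: 2(√h − √h₀) = −(0.03163/A) t.
Tank is empty when √h = 0: t_empty = 2A√h₀/0.03163.
t_empty = 2·7.844·√5.653/0.03163 = 15.6880·2.37760/0.03163 = 1179.26 s.

1179 s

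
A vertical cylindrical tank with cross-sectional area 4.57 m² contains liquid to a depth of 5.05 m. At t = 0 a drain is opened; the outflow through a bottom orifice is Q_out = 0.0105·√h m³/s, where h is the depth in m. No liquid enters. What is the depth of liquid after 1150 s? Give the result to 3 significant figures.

A dh/dt = −Q_out = −0.0105 √h.
Separate and integrate: 2(√h − √h₀) = −(0.0105/A) t.
√h = √5.05 − 0.0105·1150/(2·4.57) = 2.2472 − 1.3211 = 0.92610.
h = 0.92610² = 0.85767 m.

0.858 m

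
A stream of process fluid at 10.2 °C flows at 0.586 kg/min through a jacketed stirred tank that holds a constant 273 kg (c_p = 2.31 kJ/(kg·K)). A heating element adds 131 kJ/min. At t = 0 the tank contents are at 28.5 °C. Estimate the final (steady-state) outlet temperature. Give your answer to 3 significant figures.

M c_p dT/dt = ṁ c_p (T_in − T) + Q̇.
At steady state dT/dt = 0 ⇒ T_ss = T_in + Q̇/(ṁ c_p) = 10.2 + 131/(0.586·2.31) = 106.97 °C.

107 °C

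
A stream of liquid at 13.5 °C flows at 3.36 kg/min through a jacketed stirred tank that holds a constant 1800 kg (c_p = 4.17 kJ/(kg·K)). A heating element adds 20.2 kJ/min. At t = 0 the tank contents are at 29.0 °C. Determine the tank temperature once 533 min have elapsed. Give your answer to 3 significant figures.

Heat balance on the well-mixed liquid: M c_p dT/dt = ṁ c_p (T_in − T) + 20.2.
τ = M/ṁ = 535.71 min; T_ss = T_in + Q̇/(ṁ c_p) = 13.5 + 20.2/(3.36·4.17) = 14.942 °C.
T approaches T_ss exponentially: T(t) = T_ss + (T₀ − T_ss) e^(−t/τ).
T(533) = 14.942 + (14.058)·e^(−533/535.71) = 14.942 + (14.058)·0.36975 = 20.140 °C.

20.1 °C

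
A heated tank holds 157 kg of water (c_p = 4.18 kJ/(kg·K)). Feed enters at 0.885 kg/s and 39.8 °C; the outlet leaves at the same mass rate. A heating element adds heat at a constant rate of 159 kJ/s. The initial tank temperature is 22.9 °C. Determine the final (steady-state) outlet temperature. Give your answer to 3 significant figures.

M c_p dT/dt = ṁ c_p (T_in − T) + Q̇.
At steady state dT/dt = 0 ⇒ T_ss = T_in + Q̇/(ṁ c_p) = 39.8 + 159/(0.885·4.18) = 82.781 °C.

82.8 °C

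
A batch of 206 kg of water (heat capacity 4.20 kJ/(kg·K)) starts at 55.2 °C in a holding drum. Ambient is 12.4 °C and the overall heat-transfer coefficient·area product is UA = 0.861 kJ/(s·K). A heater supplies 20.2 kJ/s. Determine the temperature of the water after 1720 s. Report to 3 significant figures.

39.4 °C

Lumped-capacitance energy balance: M c_p dT/dt = UA(T_amb − T) + Q̇.
dT/dt = (T_ss − T)/τ with T_ss = T_amb + Q̇/UA = 12.4 + 20.2/0.861 = 35.861 °C, τ = M c_p/UA = 206·4.20/0.861 = 1004.9 s.
Solution: T(t) = T_ss + (T₀ − T_ss) e^(−t/τ).
T(1720) = 35.861 + (19.339)·0.18057 = 39.353 °C.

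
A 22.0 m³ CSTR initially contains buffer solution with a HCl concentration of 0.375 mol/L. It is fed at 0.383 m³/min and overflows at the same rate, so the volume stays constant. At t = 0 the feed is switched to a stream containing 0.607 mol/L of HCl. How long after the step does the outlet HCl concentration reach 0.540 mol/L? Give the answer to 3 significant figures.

71.3 min

Accumulation = in − out for the solute gives V dC/dt = Q(C_in − C), so τ = V/Q = 57.441 min.
C(t) = C_in + (C₀ − C_in) e^(−t/τ). Set C = 0.540 and solve for t:
e^(−t/τ) = (C − C_in)/(C₀ − C_in) = (0.540 − 0.607)/(0.375 − 0.607) = 0.28879
t = −τ ln(…) = 57.441 × 1.2420 = 71.345 min.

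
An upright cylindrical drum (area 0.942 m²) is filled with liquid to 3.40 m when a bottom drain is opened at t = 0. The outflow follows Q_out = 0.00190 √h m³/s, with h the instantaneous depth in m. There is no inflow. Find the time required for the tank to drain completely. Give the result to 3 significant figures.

With no inflow, A dh/dt = −0.00190 √h.
Separate and integrate: 2(√h − √h₀) = −(0.00190/A) t.
Set h = 0: 2√h₀ = (0.00190/A) t_empty ⇒ t_empty = 2A√h₀/0.00190.
t_empty = 2·0.942·√3.40/0.00190 = 1.8840·1.8439/0.00190 = 1828.4 s.

1830 s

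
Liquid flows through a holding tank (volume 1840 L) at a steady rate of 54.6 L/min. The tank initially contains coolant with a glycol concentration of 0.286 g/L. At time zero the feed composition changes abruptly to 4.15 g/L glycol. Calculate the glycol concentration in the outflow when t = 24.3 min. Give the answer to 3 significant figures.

Accumulation = in − out for the solute gives V dC/dt = Q(C_in − C).
So dC/dt = (C_in − C)/τ with τ = V/Q = 1840/54.6 = 33.700 min.
C approaches C_in exponentially: C(t) = C_in + (C₀ − C_in) e^(−t/τ).
C(24.3) = 4.15 + (0.286 − 4.15)·e^(−24.3/33.700) = 4.15 + (-3.8640)·0.48623 = 2.2712 g/L.

2.27 g/L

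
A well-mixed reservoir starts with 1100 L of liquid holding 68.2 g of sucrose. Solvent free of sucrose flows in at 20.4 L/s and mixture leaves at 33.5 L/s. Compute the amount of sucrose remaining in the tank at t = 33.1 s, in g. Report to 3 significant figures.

18.9 g

Total volume: dV/dt = Q_in − Q_out = -13.100 L/s, so V(t) = 1100 − 13.100 t and V(33.1) = 666.39 L.
No sucrose enters, so dm/dt = −Q_out · (m/V).
Separate: dm/m = −Q_out dt/V(t) ⇒ ln(m/m₀) = −(Q_out/(Q_in−Q_out)) ln(V/V₀).
m = m₀ (V₀/V)^(Q_out/(Q_in−Q_out)) = 68.2 × (1100/666.39)^(-2.5573) = 18.931 g.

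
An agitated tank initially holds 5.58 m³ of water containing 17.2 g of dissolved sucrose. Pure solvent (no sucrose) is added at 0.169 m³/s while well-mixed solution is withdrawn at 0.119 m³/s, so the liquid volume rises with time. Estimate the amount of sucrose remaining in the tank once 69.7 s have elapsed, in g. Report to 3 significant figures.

5.42 g

Let m(t) be the amount of sucrose. Volume: V(t) = V₀ + (Q_in − Q_out) t = 5.58 + 0.050000 t; V(69.7) = 9.0650 m³.
No sucrose enters, so dm/dt = −Q_out · (m/V).
Separate: dm/m = −Q_out dt/V(t) ⇒ ln(m/m₀) = −(Q_out/(Q_in−Q_out)) ln(V/V₀).
m = m₀ (V₀/V)^(Q_out/(Q_in−Q_out)) = 17.2 × (5.58/9.0650)^(2.3800) = 5.4198 g.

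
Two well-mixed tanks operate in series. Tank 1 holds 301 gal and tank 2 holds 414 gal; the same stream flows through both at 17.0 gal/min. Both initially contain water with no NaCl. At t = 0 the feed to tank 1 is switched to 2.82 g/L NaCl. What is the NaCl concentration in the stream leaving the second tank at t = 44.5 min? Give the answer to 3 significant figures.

1.77 g/L

Species balance on tank i: dCᵢ/dt = (Cᵢ₋₁ − Cᵢ)/τᵢ with τᵢ = Vᵢ/Q.
τ₁ = 301/17.0 = 17.706 min; τ₂ = 414/17.0 = 24.353 min.
Tank 1: C₁ = C_in(1 − e^(−t/τ₁)). Tank 2 (τ₁ ≠ τ₂): C₂ = C_in[1 − (τ₁ e^(−t/τ₁) − τ₂ e^(−t/τ₂))/(τ₁ − τ₂)].
At t = 44.5: e^(−t/τ₁) = 0.081001, e^(−t/τ₂) = 0.16085.
C₂ = 2.82·[1 − (17.706·0.081001 − 24.353·0.16085)/(-6.6471)] = 2.82·0.62646 = 1.7666 g/L.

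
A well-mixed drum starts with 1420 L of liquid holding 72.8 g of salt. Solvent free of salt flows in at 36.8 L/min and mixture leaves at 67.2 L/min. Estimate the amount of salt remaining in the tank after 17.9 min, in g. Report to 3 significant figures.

Total volume: dV/dt = Q_in − Q_out = -30.400 L/min, so V(t) = 1420 − 30.400 t and V(17.9) = 875.84 L.
Solute balance: dm/dt = 0 − Q_out C = −Q_out m/V(t).
dm/m = −Q_out dt/(V₀ − 30.400 t); integrating gives ln(m/m₀) = −(Q_out/(Q_in−Q_out)) ln(V/V₀).
m = m₀ (V₀/V)^(Q_out/(Q_in−Q_out)) = 72.8 × (1420/875.84)^(-2.2105) = 25.016 g.

25.0 g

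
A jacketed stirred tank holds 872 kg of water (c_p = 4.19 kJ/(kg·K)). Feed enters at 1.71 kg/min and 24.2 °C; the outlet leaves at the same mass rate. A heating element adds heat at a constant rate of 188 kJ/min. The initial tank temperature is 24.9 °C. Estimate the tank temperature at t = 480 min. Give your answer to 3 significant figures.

40.5 °C

M c_p dT/dt = ṁ c_p (T_in − T) + Q̇.
τ = M/ṁ = 509.94 min; T_ss = T_in + Q̇/(ṁ c_p) = 24.2 + 188/(1.71·4.19) = 50.439 °C.
Integrating: T(t) = T_ss + (T₀ − T_ss) e^(−t/τ).
T(480) = 50.439 + (-25.539)·e^(−480/509.94) = 50.439 + (-25.539)·0.39013 = 40.476 °C.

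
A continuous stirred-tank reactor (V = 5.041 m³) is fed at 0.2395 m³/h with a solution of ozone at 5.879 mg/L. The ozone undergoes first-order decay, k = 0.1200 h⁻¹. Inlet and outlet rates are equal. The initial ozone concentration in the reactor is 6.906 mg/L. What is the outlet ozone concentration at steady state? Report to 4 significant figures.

V dC/dt = Q(C_in − C) − k V C.
Steady state (dC/dt = 0): C_ss = Q C_in/(Q + kV) = C_in/(1 + kV/Q).
C_ss = 0.2395·5.879/(0.2395 + 0.1200·5.041) = 1.40802/0.844420 = 1.66744 mg/L.

1.667 mg/L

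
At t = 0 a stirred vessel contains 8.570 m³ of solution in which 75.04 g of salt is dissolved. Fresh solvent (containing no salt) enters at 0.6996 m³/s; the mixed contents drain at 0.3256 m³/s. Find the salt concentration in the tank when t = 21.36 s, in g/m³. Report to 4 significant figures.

2.554 g/m³

Let m(t) be the amount of salt. Volume: V(t) = V₀ + (Q_in − Q_out) t = 8.570 + 0.374000 t; V(21.36) = 16.5586 m³.
Solute balance: dm/dt = 0 − Q_out C = −Q_out m/V(t).
dm/m = −Q_out dt/(V₀ + 0.374000 t); integrating gives ln(m/m₀) = −(Q_out/(Q_in−Q_out)) ln(V/V₀).
m = m₀ (V₀/V)^(Q_out/(Q_in−Q_out)) = 75.04 × (8.570/16.5586)^(0.870588) = 42.2928 g.
C = m/V = 42.2928/16.5586 = 2.55412 g/m³.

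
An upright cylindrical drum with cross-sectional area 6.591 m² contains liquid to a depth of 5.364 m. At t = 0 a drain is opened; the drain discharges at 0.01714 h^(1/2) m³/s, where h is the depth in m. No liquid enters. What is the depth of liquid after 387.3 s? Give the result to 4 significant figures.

3.285 m

With no inflow, A dh/dt = −0.01714 √h.
∫ h^(−1/2) dh = −(0.01714/A) ∫ dt, giving 2√h = 2√h₀ − (0.01714/A) t.
√h = √5.364 − 0.01714·387.3/(2·6.591) = 2.31603 − 0.503590 = 1.81244.
h = 1.81244² = 3.28494 m.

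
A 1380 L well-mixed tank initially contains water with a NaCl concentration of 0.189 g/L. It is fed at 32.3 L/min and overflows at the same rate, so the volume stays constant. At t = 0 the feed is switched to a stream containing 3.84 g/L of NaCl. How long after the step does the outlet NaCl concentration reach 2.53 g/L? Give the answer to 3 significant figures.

Species balance: V dC/dt = Q(C_in − C) ⇒ τ = V/Q = 42.724 min.
C(t) = C_in + (C₀ − C_in) e^(−t/τ). Set C = 2.53 and solve for t:
e^(−t/τ) = (C − C_in)/(C₀ − C_in) = (2.53 − 3.84)/(0.189 − 3.84) = 0.35881
t = −τ ln(…) = 42.724 × 1.0250 = 43.791 min.

43.8 min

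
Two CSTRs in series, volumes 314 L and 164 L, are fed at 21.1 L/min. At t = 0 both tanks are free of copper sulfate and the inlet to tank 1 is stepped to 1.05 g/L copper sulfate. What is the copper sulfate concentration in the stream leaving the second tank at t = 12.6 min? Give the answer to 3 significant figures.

Time constants: τᵢ = Vᵢ/Q for each well-mixed tank.
τ₁ = 314/21.1 = 14.882 min; τ₂ = 164/21.1 = 7.7725 min.
Tank 1: C₁ = C_in(1 − e^(−t/τ₁)). Tank 2 (τ₁ ≠ τ₂): C₂ = C_in[1 − (τ₁ e^(−t/τ₁) − τ₂ e^(−t/τ₂))/(τ₁ − τ₂)].
At t = 12.6: e^(−t/τ₁) = 0.42883, e^(−t/τ₂) = 0.19768.
C₂ = 1.05·[1 − (14.882·0.42883 − 7.7725·0.19768)/(7.1090)] = 1.05·0.31844 = 0.33436 g/L.

0.334 g/L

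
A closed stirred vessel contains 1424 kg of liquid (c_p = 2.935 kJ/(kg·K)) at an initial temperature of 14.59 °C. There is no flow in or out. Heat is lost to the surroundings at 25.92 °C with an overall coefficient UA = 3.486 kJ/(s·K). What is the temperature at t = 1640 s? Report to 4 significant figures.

23.03 °C

Lumped-capacitance energy balance: M c_p dT/dt = UA(T_amb − T).
dT/dt = (T_ss − T)/τ with T_ss = T_amb = 25.9200 °C, τ = M c_p/UA = 1424·2.935/3.486 = 1198.92 s.
Solution: T(t) = T_ss + (T₀ − T_ss) e^(−t/τ).
T(1640) = 25.9200 + (-11.3300)·0.254642 = 23.0349 °C.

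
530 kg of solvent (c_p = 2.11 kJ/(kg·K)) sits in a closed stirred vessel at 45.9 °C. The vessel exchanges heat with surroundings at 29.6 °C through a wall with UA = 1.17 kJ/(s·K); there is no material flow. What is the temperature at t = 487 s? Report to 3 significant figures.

39.4 °C

Lumped-capacitance energy balance: M c_p dT/dt = UA(T_amb − T).
dT/dt = (T_ss − T)/τ with T_ss = T_amb = 29.600 °C, τ = M c_p/UA = 530·2.11/1.17 = 955.81 s.
T approaches T_ss exponentially: T(t) = T_ss + (T₀ − T_ss) e^(−t/τ).
T(487) = 29.600 + (16.300)·0.60079 = 39.393 °C.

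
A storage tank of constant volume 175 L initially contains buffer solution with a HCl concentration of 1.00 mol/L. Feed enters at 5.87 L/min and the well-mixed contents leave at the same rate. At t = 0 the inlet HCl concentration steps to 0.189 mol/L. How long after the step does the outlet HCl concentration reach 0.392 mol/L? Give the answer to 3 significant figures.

Transient balance on the dissolved component: V dC/dt = Q(C_in − C), so τ = V/Q = 29.813 min.
C(t) = C_in + (C₀ − C_in) e^(−t/τ). Set C = 0.392 and solve for t:
e^(−t/τ) = (C − C_in)/(C₀ − C_in) = (0.392 − 0.189)/(1.00 − 0.189) = 0.25031
t = −τ ln(…) = 29.813 × 1.3851 = 41.292 min.

41.3 min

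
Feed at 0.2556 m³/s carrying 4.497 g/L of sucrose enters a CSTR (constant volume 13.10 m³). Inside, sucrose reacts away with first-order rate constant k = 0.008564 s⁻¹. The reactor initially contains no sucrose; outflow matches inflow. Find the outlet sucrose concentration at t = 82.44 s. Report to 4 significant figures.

Accumulation = in − out − consumed: V dC/dt = Q C_in − Q C − k V C.
This is linear with rate a = Q/V + k = 0.0280755 s⁻¹.
C_ss = Q C_in/(Q + kV) = 3.12526 g/L; C(t) = C_ss + (C₀ − C_ss) e^(−a t).
C(82.44) = 3.12526 + (-3.12526)·e^(−0.0280755·82.44) = 3.12526 + (-3.12526)·0.0988116 = 2.81645 g/L.

2.816 g/L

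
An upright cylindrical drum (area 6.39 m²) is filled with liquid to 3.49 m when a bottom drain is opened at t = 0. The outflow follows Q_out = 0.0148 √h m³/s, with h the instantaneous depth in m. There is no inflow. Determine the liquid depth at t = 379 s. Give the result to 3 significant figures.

2.04 m

Mass balance (ρ constant): A dh/dt = −0.0148 √h.
∫ h^(−1/2) dh = −(0.0148/A) ∫ dt, giving 2√h = 2√h₀ − (0.0148/A) t.
√h = √3.49 − 0.0148·379/(2·6.39) = 1.8682 − 0.43890 = 1.4292.
h = 1.4292² = 2.0428 m.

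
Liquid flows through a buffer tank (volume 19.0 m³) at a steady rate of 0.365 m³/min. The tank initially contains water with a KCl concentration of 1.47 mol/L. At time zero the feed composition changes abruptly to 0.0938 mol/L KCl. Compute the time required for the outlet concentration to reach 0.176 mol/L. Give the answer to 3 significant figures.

147 min

Accumulation = in − out for the solute gives V dC/dt = Q(C_in − C), so τ = V/Q = 52.055 min.
C(t) = C_in + (C₀ − C_in) e^(−t/τ). Set C = 0.176 and solve for t:
e^(−t/τ) = (C − C_in)/(C₀ − C_in) = (0.176 − 0.0938)/(1.47 − 0.0938) = 0.059730
t = −τ ln(…) = 52.055 × 2.8179 = 146.69 min.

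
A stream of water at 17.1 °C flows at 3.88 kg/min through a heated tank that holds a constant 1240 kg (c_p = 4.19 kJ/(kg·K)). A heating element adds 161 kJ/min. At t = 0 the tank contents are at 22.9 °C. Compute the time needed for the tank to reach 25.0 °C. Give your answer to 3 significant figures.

229 min

Heat balance on the well-mixed liquid: M c_p dT/dt = ṁ c_p (T_in − T) + 161.
τ = M/ṁ = 319.59 min; T_ss = T_in + Q̇/(ṁ c_p) = 27.003 °C.
T(t) = T_ss + (T₀ − T_ss) e^(−t/τ). Set T = 25.0:
e^(−t/τ) = (25.0 − 27.003)/(22.9 − 27.003) = 0.48822
t = −319.59 · ln(0.48822) = 229.14 min.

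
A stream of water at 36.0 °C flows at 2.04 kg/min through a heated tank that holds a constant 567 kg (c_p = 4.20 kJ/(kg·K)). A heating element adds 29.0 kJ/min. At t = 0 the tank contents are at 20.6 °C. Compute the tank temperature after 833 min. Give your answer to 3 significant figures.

38.4 °C

M c_p dT/dt = ṁ c_p (T_in − T) + Q̇.
Rearrange: dT/dt = (T_ss − T)/τ with τ = M/ṁ = 277.94 min and T_ss = T_in + Q̇/(ṁ c_p) = 39.385 °C.
Solution: T(t) = T_ss + (T₀ − T_ss) e^(−t/τ).
T(833) = 39.385 + (-18.785)·e^(−833/277.94) = 39.385 + (-18.785)·0.049935 = 38.447 °C.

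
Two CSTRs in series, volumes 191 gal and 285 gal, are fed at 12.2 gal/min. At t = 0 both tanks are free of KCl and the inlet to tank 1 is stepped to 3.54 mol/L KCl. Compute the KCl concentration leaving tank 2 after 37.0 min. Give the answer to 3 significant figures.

2.01 mol/L

Time constants: τᵢ = Vᵢ/Q for each well-mixed tank.
τ₁ = 191/12.2 = 15.656 min; τ₂ = 285/12.2 = 23.361 min.
Tank 1: C₁ = C_in(1 − e^(−t/τ₁)). Tank 2 (τ₁ ≠ τ₂): C₂ = C_in[1 − (τ₁ e^(−t/τ₁) − τ₂ e^(−t/τ₂))/(τ₁ − τ₂)].
At t = 37.0: e^(−t/τ₁) = 0.094104, e^(−t/τ₂) = 0.20518.
C₂ = 3.54·[1 − (15.656·0.094104 − 23.361·0.20518)/(-7.7049)] = 3.54·0.56912 = 2.0147 mol/L.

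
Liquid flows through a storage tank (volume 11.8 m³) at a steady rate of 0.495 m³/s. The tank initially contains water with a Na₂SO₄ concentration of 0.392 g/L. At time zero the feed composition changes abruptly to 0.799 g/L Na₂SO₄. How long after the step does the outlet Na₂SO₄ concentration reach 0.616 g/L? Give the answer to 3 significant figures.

19.1 s

Species balance: V dC/dt = Q(C_in − C) ⇒ τ = V/Q = 23.838 s.
C(t) = C_in + (C₀ − C_in) e^(−t/τ). Set C = 0.616 and solve for t:
e^(−t/τ) = (C − C_in)/(C₀ − C_in) = (0.616 − 0.799)/(0.392 − 0.799) = 0.44963
t = −τ ln(…) = 23.838 × 0.79933 = 19.055 s.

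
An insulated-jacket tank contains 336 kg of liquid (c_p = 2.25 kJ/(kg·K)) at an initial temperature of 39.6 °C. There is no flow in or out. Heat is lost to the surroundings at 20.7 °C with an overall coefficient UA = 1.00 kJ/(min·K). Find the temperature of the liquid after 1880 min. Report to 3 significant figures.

22.3 °C

M c_p dT/dt = −UA(T − T_amb).
dT/dt = (T_ss − T)/τ with T_ss = T_amb = 20.700 °C, τ = M c_p/UA = 336·2.25/1.00 = 756.00 min.
Integrating: T(t) = T_ss + (T₀ − T_ss) e^(−t/τ).
T(1880) = 20.700 + (18.900)·0.083178 = 22.272 °C.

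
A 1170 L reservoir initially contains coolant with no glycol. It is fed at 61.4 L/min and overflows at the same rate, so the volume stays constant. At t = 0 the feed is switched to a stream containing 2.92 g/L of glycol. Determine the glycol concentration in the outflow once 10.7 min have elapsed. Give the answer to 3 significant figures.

Accumulation = in − out for the solute gives V dC/dt = Q(C_in − C).
Time constant τ = V/Q = 1170/61.4 = 19.055 min.
This is linear first-order; C(t) = C_in + (C₀ − C_in) e^(−t/τ).
C(10.7) = 2.92 + (0 − 2.92)·e^(−10.7/19.055) = 2.92 + (-2.9200)·0.57034 = 1.2546 g/L.

1.25 g/L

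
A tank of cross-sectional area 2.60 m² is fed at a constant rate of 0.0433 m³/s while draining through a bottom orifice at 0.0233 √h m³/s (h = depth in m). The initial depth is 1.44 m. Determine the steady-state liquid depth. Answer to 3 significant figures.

3.45 m

Level balance: A dh/dt = 0.0433 − 0.0233 √h. Setting dh/dt = 0:
Q_in = 0.0233 √h_ss ⇒ √h_ss = 0.0433/0.0233 = 1.8584.
h_ss = 1.8584² = 3.4535 m. (Since h₀ = 1.44 m < h_ss, the level will rise toward this value.)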